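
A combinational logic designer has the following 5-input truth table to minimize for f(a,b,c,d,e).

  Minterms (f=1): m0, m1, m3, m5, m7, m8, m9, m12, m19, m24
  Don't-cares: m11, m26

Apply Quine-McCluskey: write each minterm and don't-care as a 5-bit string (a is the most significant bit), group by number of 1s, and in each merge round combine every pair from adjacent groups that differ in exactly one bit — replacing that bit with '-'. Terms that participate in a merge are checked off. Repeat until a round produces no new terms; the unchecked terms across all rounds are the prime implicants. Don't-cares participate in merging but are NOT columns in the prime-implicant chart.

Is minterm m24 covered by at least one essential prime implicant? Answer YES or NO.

size-2^0 implicants → 00000(✓)  00001(✓)  00011(✓)  00101(✓)  00111(✓)  01000(✓)  01001(✓)  01011(✓)  01100(✓)  10011(✓)  11000(✓)  11010(✓)
size-2^1 implicants → -0011  -1000  0-000(✓)  0-001(✓)  0-011(✓)  00-01(✓)  00-11(✓)  000-1(✓)  0000-(✓)  001-1(✓)  01-00  010-1(✓)  0100-(✓)  110-0
size-2^2 implicants → 0-0-1  0-00-  00--1
Unchecked terms (primes): -0011, -1000, 0-0-1, 0-00-, 00--1, 01-00, 110-0
Minterm coverage:
  m0 ⊆ 0-00- [E]
  m1 ⊆ 0-0-1,0-00-,00--1
  m3 ⊆ -0011,0-0-1,00--1
  m5 ⊆ 00--1 [E]
  m7 ⊆ 00--1 [E]
  m8 ⊆ -1000,0-00-,01-00
  m9 ⊆ 0-0-1,0-00-
  m12 ⊆ 01-00 [E]
  m19 ⊆ -0011 [E]
  m24 ⊆ -1000,110-0
E = {-0011, 0-00-, 00--1, 01-00}

NO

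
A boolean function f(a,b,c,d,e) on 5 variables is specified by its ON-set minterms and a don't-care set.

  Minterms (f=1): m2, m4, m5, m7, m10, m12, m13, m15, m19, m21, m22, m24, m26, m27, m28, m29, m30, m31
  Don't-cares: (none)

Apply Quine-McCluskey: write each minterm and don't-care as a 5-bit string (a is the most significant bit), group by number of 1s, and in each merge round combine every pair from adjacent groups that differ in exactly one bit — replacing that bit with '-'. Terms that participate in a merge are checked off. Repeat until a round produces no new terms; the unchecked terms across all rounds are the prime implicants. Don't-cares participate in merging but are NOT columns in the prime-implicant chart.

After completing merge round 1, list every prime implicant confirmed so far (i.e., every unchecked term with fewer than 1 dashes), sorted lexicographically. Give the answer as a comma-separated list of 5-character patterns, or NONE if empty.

size-2^0 implicants → 00010(✓)  00100(✓)  00101(✓)  00111(✓)  01010(✓)  01100(✓)  01101(✓)  01111(✓)  10011(✓)  10101(✓)  10110(✓)  11000(✓)  11010(✓)  11011(✓)  11100(✓)  11101(✓)  11110(✓)  11111(✓)
size-2^1 implicants → -0101(✓)  -1010  -1100(✓)  -1101(✓)  -1111(✓)  0-010  0-100(✓)  0-101(✓)  0-111(✓)  001-1(✓)  0010-(✓)  011-1(✓)  0110-(✓)  1-011  1-101(✓)  1-110  11-00(✓)  11-10(✓)  11-11(✓)  110-0(✓)  1101-(✓)  111-0(✓)  111-1(✓)  1110-(✓)  1111-(✓)
size-2^2 implicants → --101  -11-1  -110-  0-1-1  0-10-  11--0  11-1-  111--
Unchecked terms (primes): --101, -1010, -11-1, -110-, 0-010, 0-1-1, 0-10-, 1-011, 1-110, 11--0, 11-1-, 111--

NONE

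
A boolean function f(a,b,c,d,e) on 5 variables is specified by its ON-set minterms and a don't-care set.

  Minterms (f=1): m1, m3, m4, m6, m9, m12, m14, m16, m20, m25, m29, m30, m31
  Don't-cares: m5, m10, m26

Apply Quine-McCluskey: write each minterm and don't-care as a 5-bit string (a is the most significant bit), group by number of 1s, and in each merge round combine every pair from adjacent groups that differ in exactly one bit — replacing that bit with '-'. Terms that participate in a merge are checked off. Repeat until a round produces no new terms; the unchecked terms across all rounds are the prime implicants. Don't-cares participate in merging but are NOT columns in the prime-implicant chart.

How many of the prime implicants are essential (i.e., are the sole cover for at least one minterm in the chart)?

size-2^0 implicants → 00001(✓)  00011(✓)  00100(✓)  00101(✓)  00110(✓)  01001(✓)  01010(✓)  01100(✓)  01110(✓)  10000(✓)  10100(✓)  11001(✓)  11010(✓)  11101(✓)  11110(✓)  11111(✓)
size-2^1 implicants → -0100  -1001  -1010(✓)  -1110(✓)  0-001  0-100(✓)  0-110(✓)  00-01  000-1  001-0(✓)  0010-  01-10(✓)  011-0(✓)  10-00  11-01  11-10(✓)  111-1  1111-
size-2^2 implicants → -1-10  0-1-0
Unchecked terms (primes): -0100, -1-10, -1001, 0-001, 0-1-0, 00-01, 000-1, 0010-, 10-00, 11-01, 111-1, 1111-
Minterm coverage:
  m1 ⊆ 0-001,00-01,000-1
  m3 ⊆ 000-1 [E]
  m4 ⊆ -0100,0-1-0,0010-
  m6 ⊆ 0-1-0 [E]
  m9 ⊆ -1001,0-001
  m12 ⊆ 0-1-0 [E]
  m14 ⊆ -1-10,0-1-0
  m16 ⊆ 10-00 [E]
  m20 ⊆ -0100,10-00
  m25 ⊆ -1001,11-01
  m29 ⊆ 11-01,111-1
  m30 ⊆ -1-10,1111-
  m31 ⊆ 111-1,1111-
E = {0-1-0, 000-1, 10-00}

3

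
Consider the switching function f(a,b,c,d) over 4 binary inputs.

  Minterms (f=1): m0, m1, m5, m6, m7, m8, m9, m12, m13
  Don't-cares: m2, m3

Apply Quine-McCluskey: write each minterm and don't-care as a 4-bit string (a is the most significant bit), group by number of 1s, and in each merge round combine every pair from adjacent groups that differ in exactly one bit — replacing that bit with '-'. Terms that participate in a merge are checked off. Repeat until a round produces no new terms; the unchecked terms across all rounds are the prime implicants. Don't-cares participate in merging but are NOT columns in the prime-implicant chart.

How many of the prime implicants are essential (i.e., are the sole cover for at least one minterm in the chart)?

2

size-2^0 implicants → 0000(✓)  0001(✓)  0010(✓)  0011(✓)  0101(✓)  0110(✓)  0111(✓)  1000(✓)  1001(✓)  1100(✓)  1101(✓)
size-2^1 implicants → -000(✓)  -001(✓)  -101(✓)  0-01(✓)  0-10(✓)  0-11(✓)  00-0(✓)  00-1(✓)  000-(✓)  001-(✓)  01-1(✓)  011-(✓)  1-00(✓)  1-01(✓)  100-(✓)  110-(✓)
size-2^2 implicants → --01  -00-  0--1  0-1-  00--  1-0-
Unchecked terms (primes): --01, -00-, 0--1, 0-1-, 00--, 1-0-
Minterm coverage:
  m0 ⊆ -00-,00--
  m1 ⊆ --01,-00-,0--1,00--
  m5 ⊆ --01,0--1
  m6 ⊆ 0-1- [E]
  m7 ⊆ 0--1,0-1-
  m8 ⊆ -00-,1-0-
  m9 ⊆ --01,-00-,1-0-
  m12 ⊆ 1-0- [E]
  m13 ⊆ --01,1-0-
E = {0-1-, 1-0-}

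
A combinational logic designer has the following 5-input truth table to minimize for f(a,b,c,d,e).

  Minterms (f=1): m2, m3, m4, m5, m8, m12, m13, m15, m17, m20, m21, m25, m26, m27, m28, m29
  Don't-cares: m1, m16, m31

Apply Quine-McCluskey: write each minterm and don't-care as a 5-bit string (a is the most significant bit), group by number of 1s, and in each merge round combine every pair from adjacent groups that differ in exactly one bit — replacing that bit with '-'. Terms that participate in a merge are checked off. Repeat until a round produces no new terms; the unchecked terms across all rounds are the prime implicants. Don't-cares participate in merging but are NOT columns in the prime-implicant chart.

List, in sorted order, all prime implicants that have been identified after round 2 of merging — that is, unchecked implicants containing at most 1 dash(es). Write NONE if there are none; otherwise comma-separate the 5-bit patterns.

Round 0: 00001✓ 00010✓ 00011✓ 00100✓ 00101✓ 01000✓ 01100✓ 01101✓ 01111✓ 10000✓ 10001✓ 10100✓ 10101✓ 11001✓ 11010✓ 11011✓ 11100✓ 11101✓ 11111✓
Round 1: -0001✓ -0100✓ -0101✓ -1100✓ -1101✓ -1111✓ 0-100✓ 0-101✓ 00-01✓ 000-1 0001- 0010-✓ 01-00 011-1✓ 0110-✓ 1-001✓ 1-100✓ 1-101✓ 10-00✓ 10-01✓ 1000-✓ 1010-✓ 11-01✓ 11-11✓ 110-1✓ 1101- 111-1✓ 1110-✓
Round 2: --100✓ --101✓ -0-01 -010-✓ -11-1 -110-✓ 0-10-✓ 1--01 1-10-✓ 10-0- 11--1
Round 3: --10-
PIs = {--10-, -0-01, -11-1, 000-1, 0001-, 01-00, 1--01, 10-0-, 11--1, 1101-}

000-1, 0001-, 01-00, 1101-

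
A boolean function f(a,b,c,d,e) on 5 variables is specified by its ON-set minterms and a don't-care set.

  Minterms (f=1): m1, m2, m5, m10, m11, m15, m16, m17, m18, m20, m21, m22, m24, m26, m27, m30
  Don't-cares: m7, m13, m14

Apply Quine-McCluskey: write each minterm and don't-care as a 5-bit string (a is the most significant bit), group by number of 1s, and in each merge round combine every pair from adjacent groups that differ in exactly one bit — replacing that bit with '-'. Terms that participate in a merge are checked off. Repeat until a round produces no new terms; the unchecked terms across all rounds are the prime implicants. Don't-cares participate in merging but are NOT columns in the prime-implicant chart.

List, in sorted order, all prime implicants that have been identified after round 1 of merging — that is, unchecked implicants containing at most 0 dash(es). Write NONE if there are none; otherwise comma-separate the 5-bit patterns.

[col 0] 00001*, 00010*, 00101*, 00111*, 01010*, 01011*, 01101*, 01110*, 01111*, 10000*, 10001*, 10010*, 10100*, 10101*, 10110*, 11000*, 11010*, 11011*, 11110*
[col 1] -0001*, -0010*, -0101*, -1010*, -1011*, -1110*, 0-010*, 0-101*, 0-111*, 00-01*, 001-1*, 01-10*, 01-11*, 0101-*, 011-1*, 0111-*, 1-000*, 1-010*, 1-110*, 10-00*, 10-01*, 10-10*, 100-0*, 1000-*, 101-0*, 1010-*, 11-10*, 110-0*, 1101-*
[col 2] --010, -0-01, -1-10, -101-, 0-1-1, 01-1-, 1--10, 1-0-0, 10--0, 10-0-
Prime implicants: --010, -0-01, -1-10, -101-, 0-1-1, 01-1-, 1--10, 1-0-0, 10--0, 10-0-

NONE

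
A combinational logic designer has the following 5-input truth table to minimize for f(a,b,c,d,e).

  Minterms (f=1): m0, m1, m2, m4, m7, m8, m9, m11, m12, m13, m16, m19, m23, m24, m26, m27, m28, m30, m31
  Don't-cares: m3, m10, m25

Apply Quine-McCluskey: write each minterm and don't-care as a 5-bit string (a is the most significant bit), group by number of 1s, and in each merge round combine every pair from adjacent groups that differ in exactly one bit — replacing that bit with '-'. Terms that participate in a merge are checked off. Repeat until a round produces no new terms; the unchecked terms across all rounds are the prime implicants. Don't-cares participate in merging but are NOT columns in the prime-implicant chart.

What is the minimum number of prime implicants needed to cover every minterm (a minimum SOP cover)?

7

Round 0: 00000✓ 00001✓ 00010✓ 00011✓ 00100✓ 00111✓ 01000✓ 01001✓ 01010✓ 01011✓ 01100✓ 01101✓ 10000✓ 10011✓ 10111✓ 11000✓ 11001✓ 11010✓ 11011✓ 11100✓ 11110✓ 11111✓
Round 1: -0000✓ -0011✓ -0111✓ -1000✓ -1001✓ -1010✓ -1011✓ -1100✓ 0-000✓ 0-001✓ 0-010✓ 0-011✓ 0-100✓ 00-00✓ 00-11✓ 000-0✓ 000-1✓ 0000-✓ 0001-✓ 01-00✓ 01-01✓ 010-0✓ 010-1✓ 0100-✓ 0101-✓ 0110-✓ 1-000✓ 1-011✓ 1-111✓ 10-11✓ 11-00✓ 11-10✓ 11-11✓ 110-0✓ 110-1✓ 1100-✓ 1101-✓ 111-0✓ 1111-✓
Round 2: --000 --011 -0-11 -1-00 -10-0✓ -10-1✓ -100-✓ -101-✓ 0--00 0-0-0✓ 0-0-1✓ 0-00-✓ 0-01-✓ 000--✓ 01-0- 010--✓ 1--11 11--0 11-1- 110--✓
Round 3: -10-- 0-0--
PIs = {--000, --011, -0-11, -1-00, -10--, 0--00, 0-0--, 01-0-, 1--11, 11--0, 11-1-}
Coverage chart:
  m0: --000,0--00,0-0--
  m1: 0-0-- ←essential
  m2: 0-0-- ←essential
  m4: 0--00 ←essential
  m7: -0-11 ←essential
  m8: --000,-1-00,-10--,0--00,0-0--,01-0-
  m9: -10--,0-0--,01-0-
  m11: --011,-10--,0-0--
  m12: -1-00,0--00,01-0-
  m13: 01-0- ←essential
  m16: --000 ←essential
  m19: --011,-0-11,1--11
  m23: -0-11,1--11
  m24: --000,-1-00,-10--,11--0
  m26: -10--,11--0,11-1-
  m27: --011,-10--,1--11,11-1-
  m28: -1-00,11--0
  m30: 11--0,11-1-
  m31: 1--11,11-1-
Essential: --000, -0-11, 0--00, 0-0--, 01-0-
Petrick residual → -1-00, 11-1-
Min cover (7 terms): c'd'e' + b'de + bd'e' + a'd'e' + a'c' + a'bd' + abd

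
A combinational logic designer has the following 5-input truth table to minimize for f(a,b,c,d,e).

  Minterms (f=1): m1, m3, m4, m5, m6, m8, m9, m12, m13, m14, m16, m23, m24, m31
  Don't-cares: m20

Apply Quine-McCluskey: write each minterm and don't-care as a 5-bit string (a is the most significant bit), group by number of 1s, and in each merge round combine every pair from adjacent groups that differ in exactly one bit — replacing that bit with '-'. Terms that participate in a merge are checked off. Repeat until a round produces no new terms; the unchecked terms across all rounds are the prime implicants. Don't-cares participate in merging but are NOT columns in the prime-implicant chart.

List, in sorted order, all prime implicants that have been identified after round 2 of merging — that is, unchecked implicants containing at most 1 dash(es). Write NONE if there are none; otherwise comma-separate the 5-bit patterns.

size-2^0 implicants → 00001(✓)  00011(✓)  00100(✓)  00101(✓)  00110(✓)  01000(✓)  01001(✓)  01100(✓)  01101(✓)  01110(✓)  10000(✓)  10100(✓)  10111(✓)  11000(✓)  11111(✓)
size-2^1 implicants → -0100  -1000  0-001(✓)  0-100(✓)  0-101(✓)  0-110(✓)  00-01(✓)  000-1  001-0(✓)  0010-(✓)  01-00(✓)  01-01(✓)  0100-(✓)  011-0(✓)  0110-(✓)  1-000  1-111  10-00
size-2^2 implicants → 0--01  0-1-0  0-10-  01-0-
Unchecked terms (primes): -0100, -1000, 0--01, 0-1-0, 0-10-, 000-1, 01-0-, 1-000, 1-111, 10-00

-0100, -1000, 000-1, 1-000, 1-111, 10-00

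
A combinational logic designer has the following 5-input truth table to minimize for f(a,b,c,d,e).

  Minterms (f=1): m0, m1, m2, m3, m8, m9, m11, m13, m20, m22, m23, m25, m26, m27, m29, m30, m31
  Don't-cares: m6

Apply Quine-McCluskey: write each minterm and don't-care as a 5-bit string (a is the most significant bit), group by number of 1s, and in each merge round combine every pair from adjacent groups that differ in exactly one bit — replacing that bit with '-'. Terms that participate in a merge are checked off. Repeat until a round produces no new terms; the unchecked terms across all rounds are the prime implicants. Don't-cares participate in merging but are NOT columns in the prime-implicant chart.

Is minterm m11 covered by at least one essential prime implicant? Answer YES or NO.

NO

Round 0: 00000✓ 00001✓ 00010✓ 00011✓ 00110✓ 01000✓ 01001✓ 01011✓ 01101✓ 10100✓ 10110✓ 10111✓ 11001✓ 11010✓ 11011✓ 11101✓ 11110✓ 11111✓
Round 1: -0110 -1001✓ -1011✓ -1101✓ 0-000✓ 0-001✓ 0-011✓ 00-10 000-0✓ 000-1✓ 0000-✓ 0001-✓ 01-01✓ 010-1✓ 0100-✓ 1-110✓ 1-111✓ 101-0 1011-✓ 11-01✓ 11-10✓ 11-11✓ 110-1✓ 1101-✓ 111-1✓ 1111-✓
Round 2: -1-01 -10-1 0-0-1 0-00- 000-- 1-11- 11--1 11-1-
PIs = {-0110, -1-01, -10-1, 0-0-1, 0-00-, 00-10, 000--, 1-11-, 101-0, 11--1, 11-1-}
Coverage chart:
  m0: 0-00-,000--
  m1: 0-0-1,0-00-,000--
  m2: 00-10,000--
  m3: 0-0-1,000--
  m8: 0-00- ←essential
  m9: -1-01,-10-1,0-0-1,0-00-
  m11: -10-1,0-0-1
  m13: -1-01 ←essential
  m20: 101-0 ←essential
  m22: -0110,1-11-,101-0
  m23: 1-11- ←essential
  m25: -1-01,-10-1,11--1
  m26: 11-1- ←essential
  m27: -10-1,11--1,11-1-
  m29: -1-01,11--1
  m30: 1-11-,11-1-
  m31: 1-11-,11--1,11-1-
Essential: -1-01, 0-00-, 1-11-, 101-0, 11-1-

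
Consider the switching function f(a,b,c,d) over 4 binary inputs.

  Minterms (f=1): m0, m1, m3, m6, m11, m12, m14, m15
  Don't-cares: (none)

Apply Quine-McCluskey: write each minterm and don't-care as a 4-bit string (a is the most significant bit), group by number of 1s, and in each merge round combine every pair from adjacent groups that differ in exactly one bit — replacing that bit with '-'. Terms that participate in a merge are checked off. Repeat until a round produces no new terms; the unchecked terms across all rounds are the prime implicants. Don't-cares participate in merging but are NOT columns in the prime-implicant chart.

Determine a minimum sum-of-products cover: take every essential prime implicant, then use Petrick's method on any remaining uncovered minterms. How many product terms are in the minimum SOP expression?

Round 0: 0000✓ 0001✓ 0011✓ 0110✓ 1011✓ 1100✓ 1110✓ 1111✓
Round 1: -011 -110 00-1 000- 1-11 11-0 111-
PIs = {-011, -110, 00-1, 000-, 1-11, 11-0, 111-}
Coverage chart:
  m0: 000- ←essential
  m1: 00-1,000-
  m3: -011,00-1
  m6: -110 ←essential
  m11: -011,1-11
  m12: 11-0 ←essential
  m14: -110,11-0,111-
  m15: 1-11,111-
Essential: -110, 000-, 11-0
Petrick residual → -011, 1-11
Min cover (5 terms): b'cd + bcd' + a'b'c' + acd + abd'

5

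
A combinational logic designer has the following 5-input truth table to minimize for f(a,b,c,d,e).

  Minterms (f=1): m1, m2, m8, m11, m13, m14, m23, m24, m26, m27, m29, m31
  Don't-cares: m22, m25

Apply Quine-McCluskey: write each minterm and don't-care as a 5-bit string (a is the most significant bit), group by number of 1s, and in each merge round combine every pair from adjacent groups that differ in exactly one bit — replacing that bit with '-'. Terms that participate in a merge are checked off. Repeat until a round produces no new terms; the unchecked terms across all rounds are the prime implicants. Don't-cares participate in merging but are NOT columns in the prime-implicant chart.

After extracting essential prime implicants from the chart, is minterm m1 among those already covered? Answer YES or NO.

Round 0: 00001 00010 01000✓ 01011✓ 01101✓ 01110 10110✓ 10111✓ 11000✓ 11001✓ 11010✓ 11011✓ 11101✓ 11111✓
Round 1: -1000 -1011 -1101 1-111 1011- 11-01✓ 11-11✓ 110-0✓ 110-1✓ 1100-✓ 1101-✓ 111-1✓
Round 2: 11--1 110--
PIs = {-1000, -1011, -1101, 00001, 00010, 01110, 1-111, 1011-, 11--1, 110--}
Coverage chart:
  m1: 00001 ←essential
  m2: 00010 ←essential
  m8: -1000 ←essential
  m11: -1011 ←essential
  m13: -1101 ←essential
  m14: 01110 ←essential
  m23: 1-111,1011-
  m24: -1000,110--
  m26: 110-- ←essential
  m27: -1011,11--1,110--
  m29: -1101,11--1
  m31: 1-111,11--1
Essential: -1000, -1011, -1101, 00001, 00010, 01110, 110--

YES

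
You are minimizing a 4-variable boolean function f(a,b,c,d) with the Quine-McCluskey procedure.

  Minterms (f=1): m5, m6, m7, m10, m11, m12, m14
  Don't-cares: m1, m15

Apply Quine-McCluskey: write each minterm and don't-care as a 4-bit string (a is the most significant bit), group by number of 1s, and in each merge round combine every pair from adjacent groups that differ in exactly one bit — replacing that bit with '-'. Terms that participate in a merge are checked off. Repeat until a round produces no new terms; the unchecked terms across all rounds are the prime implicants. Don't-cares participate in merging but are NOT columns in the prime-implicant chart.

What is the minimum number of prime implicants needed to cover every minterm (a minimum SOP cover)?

size-2^0 implicants → 0001(✓)  0101(✓)  0110(✓)  0111(✓)  1010(✓)  1011(✓)  1100(✓)  1110(✓)  1111(✓)
size-2^1 implicants → -110(✓)  -111(✓)  0-01  01-1  011-(✓)  1-10(✓)  1-11(✓)  101-(✓)  11-0  111-(✓)
size-2^2 implicants → -11-  1-1-
Unchecked terms (primes): -11-, 0-01, 01-1, 1-1-, 11-0
Minterm coverage:
  m5 ⊆ 0-01,01-1
  m6 ⊆ -11- [E]
  m7 ⊆ -11-,01-1
  m10 ⊆ 1-1- [E]
  m11 ⊆ 1-1- [E]
  m12 ⊆ 11-0 [E]
  m14 ⊆ -11-,1-1-,11-0
E = {-11-, 1-1-, 11-0}
Petrick residual → 0-01
Cover = bc + a'c'd + ac + abd'  |cover|=4

4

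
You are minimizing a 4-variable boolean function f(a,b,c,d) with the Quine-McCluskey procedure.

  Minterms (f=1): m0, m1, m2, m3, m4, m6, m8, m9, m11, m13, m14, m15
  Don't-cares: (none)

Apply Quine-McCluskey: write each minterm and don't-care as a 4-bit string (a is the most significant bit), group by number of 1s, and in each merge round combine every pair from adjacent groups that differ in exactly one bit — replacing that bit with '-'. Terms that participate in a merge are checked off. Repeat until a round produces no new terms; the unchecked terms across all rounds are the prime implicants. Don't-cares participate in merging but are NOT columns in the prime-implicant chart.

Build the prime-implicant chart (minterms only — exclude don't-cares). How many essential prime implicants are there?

3

[col 0] 0000*, 0001*, 0010*, 0011*, 0100*, 0110*, 1000*, 1001*, 1011*, 1101*, 1110*, 1111*
[col 1] -000*, -001*, -011*, -110, 0-00*, 0-10*, 00-0*, 00-1*, 000-*, 001-*, 01-0*, 1-01*, 1-11*, 10-1*, 100-*, 11-1*, 111-
[col 2] -0-1, -00-, 0--0, 00--, 1--1
Prime implicants: -0-1, -00-, -110, 0--0, 00--, 1--1, 111-
PI chart (minterm → PIs covering it):
  0 | -00-,0--0,00--
  1 | -0-1,-00-,00--
  2 | 0--0,00--
  3 | -0-1,00--
  4 | 0--0  (sole → essential)
  6 | -110,0--0
  8 | -00-  (sole → essential)
  9 | -0-1,-00-,1--1
  11 | -0-1,1--1
  13 | 1--1  (sole → essential)
  14 | -110,111-
  15 | 1--1,111-
Essential prime implicants: -00-, 0--0, 1--1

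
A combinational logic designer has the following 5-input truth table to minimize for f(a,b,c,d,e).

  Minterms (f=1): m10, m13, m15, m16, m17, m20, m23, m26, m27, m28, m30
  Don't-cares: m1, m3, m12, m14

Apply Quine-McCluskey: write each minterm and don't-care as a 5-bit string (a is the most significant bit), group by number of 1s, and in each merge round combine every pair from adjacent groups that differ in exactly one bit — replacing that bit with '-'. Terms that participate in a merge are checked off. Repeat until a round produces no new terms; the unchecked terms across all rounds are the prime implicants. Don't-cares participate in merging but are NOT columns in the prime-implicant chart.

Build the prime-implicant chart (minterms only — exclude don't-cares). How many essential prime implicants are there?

[col 0] 00001*, 00011*, 01010*, 01100*, 01101*, 01110*, 01111*, 10000*, 10001*, 10100*, 10111, 11010*, 11011*, 11100*, 11110*
[col 1] -0001, -1010*, -1100*, -1110*, 000-1, 01-10*, 011-0*, 011-1*, 0110-*, 0111-*, 1-100, 10-00, 1000-, 11-10*, 1101-, 111-0*
[col 2] -1-10, -11-0, 011--
Prime implicants: -0001, -1-10, -11-0, 000-1, 011--, 1-100, 10-00, 1000-, 10111, 1101-
PI chart (minterm → PIs covering it):
  10 | -1-10  (sole → essential)
  13 | 011--  (sole → essential)
  15 | 011--  (sole → essential)
  16 | 10-00,1000-
  17 | -0001,1000-
  20 | 1-100,10-00
  23 | 10111  (sole → essential)
  26 | -1-10,1101-
  27 | 1101-  (sole → essential)
  28 | -11-0,1-100
  30 | -1-10,-11-0
Essential prime implicants: -1-10, 011--, 10111, 1101-

4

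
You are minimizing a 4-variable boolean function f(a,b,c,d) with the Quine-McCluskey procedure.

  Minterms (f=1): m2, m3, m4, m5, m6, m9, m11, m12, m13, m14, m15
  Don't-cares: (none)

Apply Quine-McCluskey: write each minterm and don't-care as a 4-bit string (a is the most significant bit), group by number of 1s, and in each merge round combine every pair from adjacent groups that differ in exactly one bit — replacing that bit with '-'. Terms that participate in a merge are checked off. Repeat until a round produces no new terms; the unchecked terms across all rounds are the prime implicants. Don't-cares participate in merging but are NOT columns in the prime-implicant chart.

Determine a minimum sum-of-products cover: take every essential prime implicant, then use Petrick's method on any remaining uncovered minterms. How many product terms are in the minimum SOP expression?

Round 0: 0010✓ 0011✓ 0100✓ 0101✓ 0110✓ 1001✓ 1011✓ 1100✓ 1101✓ 1110✓ 1111✓
Round 1: -011 -100✓ -101✓ -110✓ 0-10 001- 01-0✓ 010-✓ 1-01✓ 1-11✓ 10-1✓ 11-0✓ 11-1✓ 110-✓ 111-✓
Round 2: -1-0 -10- 1--1 11--
PIs = {-011, -1-0, -10-, 0-10, 001-, 1--1, 11--}
Coverage chart:
  m2: 0-10,001-
  m3: -011,001-
  m4: -1-0,-10-
  m5: -10- ←essential
  m6: -1-0,0-10
  m9: 1--1 ←essential
  m11: -011,1--1
  m12: -1-0,-10-,11--
  m13: -10-,1--1,11--
  m14: -1-0,11--
  m15: 1--1,11--
Essential: -10-, 1--1
Petrick residual → -1-0, 001-
Min cover (4 terms): bd' + bc' + a'b'c + ad

4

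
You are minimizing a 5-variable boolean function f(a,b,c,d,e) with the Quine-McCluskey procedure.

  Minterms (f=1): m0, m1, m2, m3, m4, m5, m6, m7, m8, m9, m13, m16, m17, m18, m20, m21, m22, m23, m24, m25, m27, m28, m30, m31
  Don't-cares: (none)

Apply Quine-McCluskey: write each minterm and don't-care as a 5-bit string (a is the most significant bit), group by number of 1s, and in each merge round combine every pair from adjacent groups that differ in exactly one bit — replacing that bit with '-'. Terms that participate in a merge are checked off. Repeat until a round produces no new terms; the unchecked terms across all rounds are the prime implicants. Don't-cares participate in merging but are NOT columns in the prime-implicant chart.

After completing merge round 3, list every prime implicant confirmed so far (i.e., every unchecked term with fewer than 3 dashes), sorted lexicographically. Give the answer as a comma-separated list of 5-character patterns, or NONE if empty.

0--01, 1--00, 1-1-0, 1-11-, 11-11, 110-1

Round 0: 00000✓ 00001✓ 00010✓ 00011✓ 00100✓ 00101✓ 00110✓ 00111✓ 01000✓ 01001✓ 01101✓ 10000✓ 10001✓ 10010✓ 10100✓ 10101✓ 10110✓ 10111✓ 11000✓ 11001✓ 11011✓ 11100✓ 11110✓ 11111✓
Round 1: -0000✓ -0001✓ -0010✓ -0100✓ -0101✓ -0110✓ -0111✓ -1000✓ -1001✓ 0-000✓ 0-001✓ 0-101✓ 00-00✓ 00-01✓ 00-10✓ 00-11✓ 000-0✓ 000-1✓ 0000-✓ 0001-✓ 001-0✓ 001-1✓ 0010-✓ 0011-✓ 01-01✓ 0100-✓ 1-000✓ 1-001✓ 1-100✓ 1-110✓ 1-111✓ 10-00✓ 10-01✓ 10-10✓ 100-0✓ 1000-✓ 101-0✓ 101-1✓ 1010-✓ 1011-✓ 11-00✓ 11-11 110-1 1100-✓ 111-0✓ 1111-✓
Round 2: --000✓ --001✓ -0-00✓ -0-01✓ -0-10✓ -00-0✓ -000-✓ -01-0✓ -01-1✓ -010-✓ -011-✓ -100-✓ 0--01 0-00-✓ 00--0✓ 00--1✓ 00-0-✓ 00-1-✓ 000--✓ 001--✓ 1--00 1-00-✓ 1-1-0 1-11- 10--0✓ 10-0-✓ 101--✓
Round 3: --00- -0--0 -0-0- -01-- 00---
PIs = {--00-, -0--0, -0-0-, -01--, 0--01, 00---, 1--00, 1-1-0, 1-11-, 11-11, 110-1}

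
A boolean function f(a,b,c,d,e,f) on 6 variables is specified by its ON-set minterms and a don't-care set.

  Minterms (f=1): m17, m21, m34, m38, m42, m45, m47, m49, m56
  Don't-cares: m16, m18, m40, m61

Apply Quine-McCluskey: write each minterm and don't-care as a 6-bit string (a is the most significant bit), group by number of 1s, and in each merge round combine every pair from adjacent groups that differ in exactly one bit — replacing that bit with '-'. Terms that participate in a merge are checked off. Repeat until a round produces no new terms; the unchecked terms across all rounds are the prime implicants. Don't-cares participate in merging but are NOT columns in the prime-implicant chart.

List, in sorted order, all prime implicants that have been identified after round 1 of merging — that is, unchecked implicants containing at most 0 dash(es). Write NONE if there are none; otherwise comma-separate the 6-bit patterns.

Round 0: 010000✓ 010001✓ 010010✓ 010101✓ 100010✓ 100110✓ 101000✓ 101010✓ 101101✓ 101111✓ 110001✓ 111000✓ 111101✓
Round 1: -10001 010-01 0100-0 01000- 1-1000 1-1101 10-010 100-10 1010-0 1011-1
PIs = {-10001, 010-01, 0100-0, 01000-, 1-1000, 1-1101, 10-010, 100-10, 1010-0, 1011-1}

NONE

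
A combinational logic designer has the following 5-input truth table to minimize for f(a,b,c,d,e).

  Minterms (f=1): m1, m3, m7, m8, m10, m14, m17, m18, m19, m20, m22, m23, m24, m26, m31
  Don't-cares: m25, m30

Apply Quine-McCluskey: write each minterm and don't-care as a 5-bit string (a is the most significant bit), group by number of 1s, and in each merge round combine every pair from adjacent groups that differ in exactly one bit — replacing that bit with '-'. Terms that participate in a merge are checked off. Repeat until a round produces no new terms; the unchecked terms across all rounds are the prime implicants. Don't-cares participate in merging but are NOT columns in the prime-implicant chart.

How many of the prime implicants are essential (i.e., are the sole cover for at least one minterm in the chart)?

[col 0] 00001*, 00011*, 00111*, 01000*, 01010*, 01110*, 10001*, 10010*, 10011*, 10100*, 10110*, 10111*, 11000*, 11001*, 11010*, 11110*, 11111*
[col 1] -0001*, -0011*, -0111*, -1000*, -1010*, -1110*, 00-11*, 000-1*, 01-10*, 010-0*, 1-001, 1-010*, 1-110*, 1-111*, 10-10*, 10-11*, 100-1*, 1001-*, 101-0, 1011-*, 11-10*, 110-0*, 1100-, 1111-*
[col 2] -0-11, -00-1, -1-10, -10-0, 1--10, 1-11-, 10-1-
Prime implicants: -0-11, -00-1, -1-10, -10-0, 1--10, 1-001, 1-11-, 10-1-, 101-0, 1100-
PI chart (minterm → PIs covering it):
  1 | -00-1  (sole → essential)
  3 | -0-11,-00-1
  7 | -0-11  (sole → essential)
  8 | -10-0  (sole → essential)
  10 | -1-10,-10-0
  14 | -1-10  (sole → essential)
  17 | -00-1,1-001
  18 | 1--10,10-1-
  19 | -0-11,-00-1,10-1-
  20 | 101-0  (sole → essential)
  22 | 1--10,1-11-,10-1-,101-0
  23 | -0-11,1-11-,10-1-
  24 | -10-0,1100-
  26 | -1-10,-10-0,1--10
  31 | 1-11-  (sole → essential)
Essential prime implicants: -0-11, -00-1, -1-10, -10-0, 1-11-, 101-0

6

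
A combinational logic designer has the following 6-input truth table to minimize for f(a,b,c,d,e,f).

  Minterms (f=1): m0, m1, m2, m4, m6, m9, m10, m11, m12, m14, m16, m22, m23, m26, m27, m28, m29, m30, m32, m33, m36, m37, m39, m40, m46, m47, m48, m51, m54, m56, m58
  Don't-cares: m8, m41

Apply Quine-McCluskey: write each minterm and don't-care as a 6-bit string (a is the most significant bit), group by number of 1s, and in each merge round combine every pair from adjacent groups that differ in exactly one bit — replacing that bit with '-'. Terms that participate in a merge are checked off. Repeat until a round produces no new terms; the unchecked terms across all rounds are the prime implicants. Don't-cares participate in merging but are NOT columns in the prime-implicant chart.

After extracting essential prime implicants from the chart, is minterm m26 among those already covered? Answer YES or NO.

YES

size-2^0 implicants → 000000(✓)  000001(✓)  000010(✓)  000100(✓)  000110(✓)  001000(✓)  001001(✓)  001010(✓)  001011(✓)  001100(✓)  001110(✓)  010000(✓)  010110(✓)  010111(✓)  011010(✓)  011011(✓)  011100(✓)  011101(✓)  011110(✓)  100000(✓)  100001(✓)  100100(✓)  100101(✓)  100111(✓)  101000(✓)  101001(✓)  101110(✓)  101111(✓)  110000(✓)  110011  110110(✓)  111000(✓)  111010(✓)
size-2^1 implicants → -00000(✓)  -00001(✓)  -00100(✓)  -01000(✓)  -01001(✓)  -01110  -10000(✓)  -10110  -11010  0-0000(✓)  0-0110(✓)  0-1010(✓)  0-1011(✓)  0-1100(✓)  0-1110(✓)  00-000(✓)  00-001(✓)  00-010(✓)  00-100(✓)  00-110(✓)  000-00(✓)  000-10(✓)  0000-0(✓)  00000-(✓)  0001-0(✓)  001-00(✓)  001-10(✓)  0010-0(✓)  0010-1(✓)  00100-(✓)  00101-(✓)  0011-0(✓)  01-110(✓)  01011-  011-10(✓)  01101-(✓)  0111-0(✓)  01110-  1-0000(✓)  1-1000(✓)  10-000(✓)  10-001(✓)  10-111  100-00(✓)  100-01(✓)  10000-(✓)  1001-1  10010-(✓)  10100-(✓)  10111-  11-000(✓)  1110-0
size-2^2 implicants → --0000  -0-000(✓)  -0-001(✓)  -00-00  -0000-(✓)  -0100-(✓)  0--110  0-1-10  0-101-  0-11-0  00--00(✓)  00--10(✓)  00-0-0(✓)  00-00-(✓)  00-1-0(✓)  000--0(✓)  001--0(✓)  0010--  1--000  10-00-(✓)  100-0-
size-2^3 implicants → -0-00-  00---0
Unchecked terms (primes): --0000, -0-00-, -00-00, -01110, -10110, -11010, 0--110, 0-1-10, 0-101-, 0-11-0, 00---0, 0010--, 01011-, 01110-, 1--000, 10-111, 100-0-, 1001-1, 10111-, 110011, 1110-0
Minterm coverage:
  m0 ⊆ --0000,-0-00-,-00-00,00---0
  m1 ⊆ -0-00- [E]
  m2 ⊆ 00---0 [E]
  m4 ⊆ -00-00,00---0
  m6 ⊆ 0--110,00---0
  m9 ⊆ -0-00-,0010--
  m10 ⊆ 0-1-10,0-101-,00---0,0010--
  m11 ⊆ 0-101-,0010--
  m12 ⊆ 0-11-0,00---0
  m14 ⊆ -01110,0--110,0-1-10,0-11-0,00---0
  m16 ⊆ --0000 [E]
  m22 ⊆ -10110,0--110,01011-
  m23 ⊆ 01011- [E]
  m26 ⊆ -11010,0-1-10,0-101-
  m27 ⊆ 0-101- [E]
  m28 ⊆ 0-11-0,01110-
  m29 ⊆ 01110- [E]
  m30 ⊆ 0--110,0-1-10,0-11-0
  m32 ⊆ --0000,-0-00-,-00-00,1--000,100-0-
  m33 ⊆ -0-00-,100-0-
  m36 ⊆ -00-00,100-0-
  m37 ⊆ 100-0-,1001-1
  m39 ⊆ 10-111,1001-1
  m40 ⊆ -0-00-,1--000
  m46 ⊆ -01110,10111-
  m47 ⊆ 10-111,10111-
  m48 ⊆ --0000,1--000
  m51 ⊆ 110011 [E]
  m54 ⊆ -10110 [E]
  m56 ⊆ 1--000,1110-0
  m58 ⊆ -11010,1110-0
E = {--0000, -0-00-, -10110, 0-101-, 00---0, 01011-, 01110-, 110011}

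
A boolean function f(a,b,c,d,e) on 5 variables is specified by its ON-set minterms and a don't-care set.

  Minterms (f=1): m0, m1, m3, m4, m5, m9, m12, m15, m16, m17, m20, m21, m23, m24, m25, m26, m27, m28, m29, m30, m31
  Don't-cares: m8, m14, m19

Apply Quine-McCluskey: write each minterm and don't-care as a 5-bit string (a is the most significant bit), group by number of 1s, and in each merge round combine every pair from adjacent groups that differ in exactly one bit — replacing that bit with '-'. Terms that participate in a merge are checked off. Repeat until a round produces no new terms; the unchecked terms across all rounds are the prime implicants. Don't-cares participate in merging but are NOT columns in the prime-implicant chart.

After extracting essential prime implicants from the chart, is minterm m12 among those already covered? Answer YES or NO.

NO

[col 0] 00000*, 00001*, 00011*, 00100*, 00101*, 01000*, 01001*, 01100*, 01110*, 01111*, 10000*, 10001*, 10011*, 10100*, 10101*, 10111*, 11000*, 11001*, 11010*, 11011*, 11100*, 11101*, 11110*, 11111*
[col 1] -0000*, -0001*, -0011*, -0100*, -0101*, -1000*, -1001*, -1100*, -1110*, -1111*, 0-000*, 0-001*, 0-100*, 00-00*, 00-01*, 000-1*, 0000-*, 0010-*, 01-00*, 0100-*, 011-0*, 0111-*, 1-000*, 1-001*, 1-011*, 1-100*, 1-101*, 1-111*, 10-00*, 10-01*, 10-11*, 100-1*, 1000-*, 101-1*, 1010-*, 11-00*, 11-01*, 11-10*, 11-11*, 110-0*, 110-1*, 1100-*, 1101-*, 111-0*, 111-1*, 1110-*, 1111-*
[col 2] --000*, --001*, --100*, -0-00*, -0-01*, -00-1, -000-*, -010-*, -1-00*, -100-*, -11-0, -111-, 0--00*, 0-00-*, 00-0-*, 1--00*, 1--01*, 1--11*, 1-0-1*, 1-00-*, 1-1-1*, 1-10-*, 10--1*, 10-0-*, 11--0*, 11--1*, 11-0-*, 11-1-*, 110--*, 111--*
[col 3] ---00, --00-, -0-0-, 1---1, 1--0-, 11---
Prime implicants: ---00, --00-, -0-0-, -00-1, -11-0, -111-, 1---1, 1--0-, 11---
PI chart (minterm → PIs covering it):
  0 | ---00,--00-,-0-0-
  1 | --00-,-0-0-,-00-1
  3 | -00-1  (sole → essential)
  4 | ---00,-0-0-
  5 | -0-0-  (sole → essential)
  9 | --00-  (sole → essential)
  12 | ---00,-11-0
  15 | -111-  (sole → essential)
  16 | ---00,--00-,-0-0-,1--0-
  17 | --00-,-0-0-,-00-1,1---1,1--0-
  20 | ---00,-0-0-,1--0-
  21 | -0-0-,1---1,1--0-
  23 | 1---1  (sole → essential)
  24 | ---00,--00-,1--0-,11---
  25 | --00-,1---1,1--0-,11---
  26 | 11---  (sole → essential)
  27 | 1---1,11---
  28 | ---00,-11-0,1--0-,11---
  29 | 1---1,1--0-,11---
  30 | -11-0,-111-,11---
  31 | -111-,1---1,11---
Essential prime implicants: --00-, -0-0-, -00-1, -111-, 1---1, 11---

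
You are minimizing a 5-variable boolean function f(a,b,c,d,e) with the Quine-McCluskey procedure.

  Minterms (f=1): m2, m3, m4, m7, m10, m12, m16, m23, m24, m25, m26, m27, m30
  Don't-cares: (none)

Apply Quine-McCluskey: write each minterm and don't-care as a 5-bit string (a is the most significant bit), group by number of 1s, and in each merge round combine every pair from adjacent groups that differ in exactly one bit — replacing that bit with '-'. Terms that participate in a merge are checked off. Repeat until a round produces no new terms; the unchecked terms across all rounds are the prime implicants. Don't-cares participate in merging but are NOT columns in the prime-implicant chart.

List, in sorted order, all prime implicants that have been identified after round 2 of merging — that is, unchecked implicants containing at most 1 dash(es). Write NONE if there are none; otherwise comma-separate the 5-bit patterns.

-0111, -1010, 0-010, 0-100, 00-11, 0001-, 1-000, 11-10

Round 0: 00010✓ 00011✓ 00100✓ 00111✓ 01010✓ 01100✓ 10000✓ 10111✓ 11000✓ 11001✓ 11010✓ 11011✓ 11110✓
Round 1: -0111 -1010 0-010 0-100 00-11 0001- 1-000 11-10 110-0✓ 110-1✓ 1100-✓ 1101-✓
Round 2: 110--
PIs = {-0111, -1010, 0-010, 0-100, 00-11, 0001-, 1-000, 11-10, 110--}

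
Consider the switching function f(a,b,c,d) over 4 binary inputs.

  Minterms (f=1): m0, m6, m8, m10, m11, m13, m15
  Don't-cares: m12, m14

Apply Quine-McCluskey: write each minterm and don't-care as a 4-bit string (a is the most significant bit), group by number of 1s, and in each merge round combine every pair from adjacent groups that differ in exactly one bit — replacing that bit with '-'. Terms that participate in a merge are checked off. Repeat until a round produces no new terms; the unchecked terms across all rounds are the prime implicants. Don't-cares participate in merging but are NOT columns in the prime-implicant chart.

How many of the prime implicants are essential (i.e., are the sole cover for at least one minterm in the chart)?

[col 0] 0000*, 0110*, 1000*, 1010*, 1011*, 1100*, 1101*, 1110*, 1111*
[col 1] -000, -110, 1-00*, 1-10*, 1-11*, 10-0*, 101-*, 11-0*, 11-1*, 110-*, 111-*
[col 2] 1--0, 1-1-, 11--
Prime implicants: -000, -110, 1--0, 1-1-, 11--
PI chart (minterm → PIs covering it):
  0 | -000  (sole → essential)
  6 | -110  (sole → essential)
  8 | -000,1--0
  10 | 1--0,1-1-
  11 | 1-1-  (sole → essential)
  13 | 11--  (sole → essential)
  15 | 1-1-,11--
Essential prime implicants: -000, -110, 1-1-, 11--

4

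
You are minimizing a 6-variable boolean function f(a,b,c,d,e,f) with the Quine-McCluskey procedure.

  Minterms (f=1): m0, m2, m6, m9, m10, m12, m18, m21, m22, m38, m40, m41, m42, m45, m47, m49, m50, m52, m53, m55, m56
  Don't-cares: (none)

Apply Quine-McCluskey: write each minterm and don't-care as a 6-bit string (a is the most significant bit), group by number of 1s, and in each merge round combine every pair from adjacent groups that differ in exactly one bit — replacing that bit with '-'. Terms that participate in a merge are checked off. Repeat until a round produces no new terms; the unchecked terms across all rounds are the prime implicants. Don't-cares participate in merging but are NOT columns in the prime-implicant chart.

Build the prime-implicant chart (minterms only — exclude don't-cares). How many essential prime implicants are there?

[col 0] 000000*, 000010*, 000110*, 001001*, 001010*, 001100, 010010*, 010101*, 010110*, 100110*, 101000*, 101001*, 101010*, 101101*, 101111*, 110001*, 110010*, 110100*, 110101*, 110111*, 111000*
[col 1] -00110, -01001, -01010, -10010, -10101, 0-0010*, 0-0110*, 00-010, 000-10*, 0000-0, 010-10*, 1-1000, 101-01, 1010-0, 10100-, 1011-1, 110-01, 1101-1, 11010-
[col 2] 0-0-10
Prime implicants: -00110, -01001, -01010, -10010, -10101, 0-0-10, 00-010, 0000-0, 001100, 1-1000, 101-01, 1010-0, 10100-, 1011-1, 110-01, 1101-1, 11010-
PI chart (minterm → PIs covering it):
  0 | 0000-0  (sole → essential)
  2 | 0-0-10,00-010,0000-0
  6 | -00110,0-0-10
  9 | -01001  (sole → essential)
  10 | -01010,00-010
  12 | 001100  (sole → essential)
  18 | -10010,0-0-10
  21 | -10101  (sole → essential)
  22 | 0-0-10  (sole → essential)
  38 | -00110  (sole → essential)
  40 | 1-1000,1010-0,10100-
  41 | -01001,101-01,10100-
  42 | -01010,1010-0
  45 | 101-01,1011-1
  47 | 1011-1  (sole → essential)
  49 | 110-01  (sole → essential)
  50 | -10010  (sole → essential)
  52 | 11010-  (sole → essential)
  53 | -10101,110-01,1101-1,11010-
  55 | 1101-1  (sole → essential)
  56 | 1-1000  (sole → essential)
Essential prime implicants: -00110, -01001, -10010, -10101, 0-0-10, 0000-0, 001100, 1-1000, 1011-1, 110-01, 1101-1, 11010-

12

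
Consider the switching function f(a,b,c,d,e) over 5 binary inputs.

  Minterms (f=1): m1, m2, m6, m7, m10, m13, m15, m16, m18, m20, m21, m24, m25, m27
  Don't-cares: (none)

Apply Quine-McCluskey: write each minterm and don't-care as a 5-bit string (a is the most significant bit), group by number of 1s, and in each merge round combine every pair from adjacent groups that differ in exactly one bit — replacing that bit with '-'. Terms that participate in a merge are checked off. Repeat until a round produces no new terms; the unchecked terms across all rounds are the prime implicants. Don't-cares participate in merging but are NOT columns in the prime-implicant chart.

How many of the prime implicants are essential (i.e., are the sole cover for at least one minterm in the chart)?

Round 0: 00001 00010✓ 00110✓ 00111✓ 01010✓ 01101✓ 01111✓ 10000✓ 10010✓ 10100✓ 10101✓ 11000✓ 11001✓ 11011✓
Round 1: -0010 0-010 0-111 00-10 0011- 011-1 1-000 10-00 100-0 1010- 110-1 1100-
PIs = {-0010, 0-010, 0-111, 00-10, 00001, 0011-, 011-1, 1-000, 10-00, 100-0, 1010-, 110-1, 1100-}
Coverage chart:
  m1: 00001 ←essential
  m2: -0010,0-010,00-10
  m6: 00-10,0011-
  m7: 0-111,0011-
  m10: 0-010 ←essential
  m13: 011-1 ←essential
  m15: 0-111,011-1
  m16: 1-000,10-00,100-0
  m18: -0010,100-0
  m20: 10-00,1010-
  m21: 1010- ←essential
  m24: 1-000,1100-
  m25: 110-1,1100-
  m27: 110-1 ←essential
Essential: 0-010, 00001, 011-1, 1010-, 110-1

5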